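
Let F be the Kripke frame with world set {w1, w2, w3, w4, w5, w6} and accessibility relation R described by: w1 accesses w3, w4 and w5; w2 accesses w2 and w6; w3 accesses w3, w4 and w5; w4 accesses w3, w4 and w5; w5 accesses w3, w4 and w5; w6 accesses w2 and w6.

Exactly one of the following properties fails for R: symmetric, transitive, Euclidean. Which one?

symmetric

Symmetric: no — w1 R w3 but not w3 R w1.
Transitive: yes — every two-step R-path is closed by a direct edge.
Euclidean: yes — any two successors of a common world are R-related.
Only symmetric fails.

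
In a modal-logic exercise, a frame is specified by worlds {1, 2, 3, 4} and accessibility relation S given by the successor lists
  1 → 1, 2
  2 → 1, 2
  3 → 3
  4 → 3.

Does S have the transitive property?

Yes

Transitive: yes — every two-step S-path is closed by a direct edge.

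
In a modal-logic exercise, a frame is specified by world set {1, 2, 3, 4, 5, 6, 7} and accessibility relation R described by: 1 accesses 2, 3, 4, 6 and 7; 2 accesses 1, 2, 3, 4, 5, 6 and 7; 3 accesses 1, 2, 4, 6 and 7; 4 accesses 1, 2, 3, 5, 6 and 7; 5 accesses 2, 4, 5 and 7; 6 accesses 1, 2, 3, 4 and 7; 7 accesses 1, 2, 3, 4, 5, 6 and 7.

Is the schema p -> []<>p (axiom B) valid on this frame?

By correspondence theory, B is valid on a frame iff R is symmetric.
Symmetric: yes — every pair in R has its reverse in R.

Yes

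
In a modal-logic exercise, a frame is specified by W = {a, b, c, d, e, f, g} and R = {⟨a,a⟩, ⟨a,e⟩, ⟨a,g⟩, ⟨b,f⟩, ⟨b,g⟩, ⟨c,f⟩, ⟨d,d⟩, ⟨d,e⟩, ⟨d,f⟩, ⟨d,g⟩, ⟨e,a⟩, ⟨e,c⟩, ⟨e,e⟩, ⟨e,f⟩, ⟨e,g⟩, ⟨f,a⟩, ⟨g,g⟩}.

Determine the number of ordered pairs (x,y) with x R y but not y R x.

Enumerating: (a,g), (b,f), (b,g), (c,f), (d,e), (d,f), (d,g), (e,c), (e,f), (e,g), (f,a).

11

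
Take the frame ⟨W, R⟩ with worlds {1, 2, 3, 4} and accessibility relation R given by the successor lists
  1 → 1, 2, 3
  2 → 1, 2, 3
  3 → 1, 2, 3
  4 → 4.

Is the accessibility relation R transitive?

Yes

Transitive: yes — every two-step R-path is closed by a direct edge.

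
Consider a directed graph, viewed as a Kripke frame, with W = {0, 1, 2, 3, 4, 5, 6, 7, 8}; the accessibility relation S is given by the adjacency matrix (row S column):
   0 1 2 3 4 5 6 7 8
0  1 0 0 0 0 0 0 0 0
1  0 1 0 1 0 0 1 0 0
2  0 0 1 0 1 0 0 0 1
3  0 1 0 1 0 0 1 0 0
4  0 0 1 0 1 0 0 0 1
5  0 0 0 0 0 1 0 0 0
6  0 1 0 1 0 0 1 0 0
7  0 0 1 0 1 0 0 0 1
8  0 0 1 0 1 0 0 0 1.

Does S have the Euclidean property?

Yes

Euclidean: yes — any two successors of a common world are S-related.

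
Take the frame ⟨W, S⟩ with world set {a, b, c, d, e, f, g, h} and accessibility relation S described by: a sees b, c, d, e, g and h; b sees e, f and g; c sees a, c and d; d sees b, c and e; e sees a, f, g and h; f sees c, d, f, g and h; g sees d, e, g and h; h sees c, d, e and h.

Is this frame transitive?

No

Transitive: no — a S b and b S f, but not a S f.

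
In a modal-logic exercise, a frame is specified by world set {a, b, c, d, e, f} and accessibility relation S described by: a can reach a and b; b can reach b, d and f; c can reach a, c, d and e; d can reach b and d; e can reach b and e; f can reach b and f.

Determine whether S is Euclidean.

No

Euclidean: no — b S d and b S f, but not d S f.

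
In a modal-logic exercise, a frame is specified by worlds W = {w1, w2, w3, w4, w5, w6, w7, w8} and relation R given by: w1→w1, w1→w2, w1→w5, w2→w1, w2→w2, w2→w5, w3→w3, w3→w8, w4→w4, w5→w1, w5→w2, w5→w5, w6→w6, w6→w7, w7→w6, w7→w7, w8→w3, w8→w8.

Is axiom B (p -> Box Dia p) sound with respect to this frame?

Axiom B corresponds to the accessibility relation being symmetric.
Symmetric: yes — every pair in R has its reverse in R.

Yes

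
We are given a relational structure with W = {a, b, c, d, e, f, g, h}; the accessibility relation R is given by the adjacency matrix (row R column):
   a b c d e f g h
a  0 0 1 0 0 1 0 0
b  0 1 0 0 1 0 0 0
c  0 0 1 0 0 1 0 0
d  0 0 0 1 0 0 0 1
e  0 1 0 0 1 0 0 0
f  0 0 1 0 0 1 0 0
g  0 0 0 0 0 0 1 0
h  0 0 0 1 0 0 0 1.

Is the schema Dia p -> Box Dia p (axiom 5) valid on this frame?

By correspondence theory, 5 is valid on a frame iff R is Euclidean.
Euclidean: yes — any two successors of a common world are R-related.

Yes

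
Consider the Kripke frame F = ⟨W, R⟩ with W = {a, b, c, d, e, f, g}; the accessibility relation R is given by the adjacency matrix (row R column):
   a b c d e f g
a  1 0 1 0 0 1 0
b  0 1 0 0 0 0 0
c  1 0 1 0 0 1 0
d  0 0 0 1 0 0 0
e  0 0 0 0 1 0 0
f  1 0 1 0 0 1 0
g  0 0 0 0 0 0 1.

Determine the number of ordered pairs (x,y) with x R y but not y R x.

0

R is symmetric; there are no such tuples.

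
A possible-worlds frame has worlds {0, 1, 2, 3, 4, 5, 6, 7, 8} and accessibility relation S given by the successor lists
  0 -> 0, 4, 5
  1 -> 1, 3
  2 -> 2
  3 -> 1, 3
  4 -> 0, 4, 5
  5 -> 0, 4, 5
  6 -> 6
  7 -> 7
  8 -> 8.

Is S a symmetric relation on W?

Symmetric: yes — every pair in S has its reverse in S.

Yes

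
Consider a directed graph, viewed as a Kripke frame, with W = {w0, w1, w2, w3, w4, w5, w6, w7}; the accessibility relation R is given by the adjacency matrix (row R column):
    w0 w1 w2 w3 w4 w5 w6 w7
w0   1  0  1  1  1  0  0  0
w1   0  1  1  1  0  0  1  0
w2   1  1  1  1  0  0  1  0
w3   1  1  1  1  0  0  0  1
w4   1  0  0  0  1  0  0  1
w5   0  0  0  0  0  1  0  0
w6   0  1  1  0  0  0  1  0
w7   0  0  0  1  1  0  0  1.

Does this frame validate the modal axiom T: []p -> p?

Axiom T corresponds to the accessibility relation being reflexive.
Reflexive: yes — every world is R-related to itself.

Yes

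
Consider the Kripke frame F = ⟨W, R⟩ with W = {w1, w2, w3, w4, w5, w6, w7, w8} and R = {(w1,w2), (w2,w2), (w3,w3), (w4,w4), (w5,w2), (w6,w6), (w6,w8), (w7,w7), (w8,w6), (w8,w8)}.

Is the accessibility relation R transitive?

Yes

Transitive: yes — every two-step R-path is closed by a direct edge.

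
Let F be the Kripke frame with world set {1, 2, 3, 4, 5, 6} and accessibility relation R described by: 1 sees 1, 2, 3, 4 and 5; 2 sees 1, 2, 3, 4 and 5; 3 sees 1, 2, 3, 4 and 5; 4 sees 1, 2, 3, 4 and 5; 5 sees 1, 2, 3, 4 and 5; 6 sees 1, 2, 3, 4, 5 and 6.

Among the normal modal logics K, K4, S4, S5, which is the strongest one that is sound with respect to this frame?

S4

Transitive (axiom 4): yes — every two-step R-path is closed by a direct edge.
Reflexive (axiom T): yes — every world is R-related to itself.
Euclidean (axiom 5): no — 6 R 1 and 6 R 6, but not 1 R 6.
So F validates K, K4, S4; S5 would additionally require R to be Euclidean. The strongest is S4.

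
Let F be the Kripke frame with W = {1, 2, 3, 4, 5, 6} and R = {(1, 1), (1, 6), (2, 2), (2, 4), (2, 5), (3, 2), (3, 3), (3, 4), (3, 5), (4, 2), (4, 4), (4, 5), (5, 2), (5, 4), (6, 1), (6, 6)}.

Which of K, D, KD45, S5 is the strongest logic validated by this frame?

Serial (axiom D): yes — every world has a successor (e.g. 1 R 1).
Transitive (axiom 4): no — 5 R 2 and 2 R 5, but not 5 R 5.
Euclidean (axiom 5): no — 2 R 5 and 2 R 5, but not 5 R 5.
Reflexive (axiom T): no — 5 is not related to itself.
So F validates K, D; KD45 would additionally require R to be Euclidean and transitive. The strongest is D.

D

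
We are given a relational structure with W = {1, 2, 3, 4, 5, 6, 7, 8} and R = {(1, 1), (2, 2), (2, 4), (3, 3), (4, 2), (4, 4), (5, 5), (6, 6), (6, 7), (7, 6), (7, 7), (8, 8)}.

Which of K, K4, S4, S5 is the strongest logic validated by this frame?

Transitive (axiom 4): yes — every two-step R-path is closed by a direct edge.
Reflexive (axiom T): yes — every world is R-related to itself.
Euclidean (axiom 5): yes — any two successors of a common world are R-related.
So F validates K, K4, S4, S5. The strongest is S5.

S5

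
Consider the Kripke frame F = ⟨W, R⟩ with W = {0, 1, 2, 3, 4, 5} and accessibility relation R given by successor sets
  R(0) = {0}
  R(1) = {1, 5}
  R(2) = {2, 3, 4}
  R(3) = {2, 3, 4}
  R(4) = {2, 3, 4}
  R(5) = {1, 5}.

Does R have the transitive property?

Yes

Transitive: yes — every two-step R-path is closed by a direct edge.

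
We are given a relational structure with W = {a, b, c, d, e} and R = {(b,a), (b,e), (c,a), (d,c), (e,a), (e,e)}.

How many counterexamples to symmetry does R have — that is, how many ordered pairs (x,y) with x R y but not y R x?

Enumerating: (b,a), (b,e), (c,a), (d,c), (e,a).

5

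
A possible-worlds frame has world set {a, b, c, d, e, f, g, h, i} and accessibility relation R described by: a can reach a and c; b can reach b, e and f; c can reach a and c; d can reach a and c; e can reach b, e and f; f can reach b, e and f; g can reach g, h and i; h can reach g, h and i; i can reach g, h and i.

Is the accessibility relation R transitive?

Yes

Transitive: yes — every two-step R-path is closed by a direct edge.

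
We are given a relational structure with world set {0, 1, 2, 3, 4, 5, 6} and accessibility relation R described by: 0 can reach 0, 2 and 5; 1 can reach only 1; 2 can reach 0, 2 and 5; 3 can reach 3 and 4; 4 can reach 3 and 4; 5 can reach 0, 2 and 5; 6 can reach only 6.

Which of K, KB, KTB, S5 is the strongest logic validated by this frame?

Symmetric (axiom B): yes — every pair in R has its reverse in R.
Reflexive (axiom T): yes — every world is R-related to itself.
Euclidean (axiom 5): yes — any two successors of a common world are R-related.
So F validates K, KB, KTB, S5. The strongest is S5.

S5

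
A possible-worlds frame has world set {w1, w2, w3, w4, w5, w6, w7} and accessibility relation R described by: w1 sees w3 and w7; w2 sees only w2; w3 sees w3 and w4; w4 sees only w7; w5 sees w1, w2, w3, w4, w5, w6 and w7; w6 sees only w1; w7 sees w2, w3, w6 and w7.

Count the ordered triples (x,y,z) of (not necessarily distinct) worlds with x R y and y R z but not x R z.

11

Enumerating: (w1,w3,w4), (w1,w7,w2), (w1,w7,w6), (w3,w4,w7), (w4,w7,w2), (w4,w7,w3), (w4,w7,w6), (w6,w1,w3), (w6,w1,w7), (w7,w3,w4), (w7,w6,w1).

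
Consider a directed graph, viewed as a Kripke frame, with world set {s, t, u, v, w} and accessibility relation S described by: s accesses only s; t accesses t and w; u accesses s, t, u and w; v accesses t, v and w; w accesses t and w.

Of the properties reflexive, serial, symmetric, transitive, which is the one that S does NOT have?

symmetric

Reflexive: yes — every world is S-related to itself.
Serial: yes — every world has a successor (e.g. s S s).
Symmetric: no — u S s but not s S u.
Transitive: yes — every two-step S-path is closed by a direct edge.
Only symmetric fails.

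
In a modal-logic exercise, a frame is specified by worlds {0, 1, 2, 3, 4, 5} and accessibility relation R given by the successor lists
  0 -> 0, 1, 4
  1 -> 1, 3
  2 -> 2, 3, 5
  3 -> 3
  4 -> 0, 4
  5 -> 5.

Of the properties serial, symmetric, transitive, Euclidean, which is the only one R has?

serial

Serial: yes — every world has a successor (e.g. 0 R 0).
Symmetric: no — 0 R 1 but not 1 R 0.
Transitive: no — 0 R 1 and 1 R 3, but not 0 R 3.
Euclidean: no — 0 R 1 and 0 R 4, but not 1 R 4.
Only serial holds.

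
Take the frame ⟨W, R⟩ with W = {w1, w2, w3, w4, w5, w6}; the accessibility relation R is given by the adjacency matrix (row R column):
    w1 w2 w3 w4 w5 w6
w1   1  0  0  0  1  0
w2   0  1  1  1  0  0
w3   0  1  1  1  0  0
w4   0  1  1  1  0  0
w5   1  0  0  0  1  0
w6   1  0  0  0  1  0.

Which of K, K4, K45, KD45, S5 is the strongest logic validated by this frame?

Transitive (axiom 4): yes — every two-step R-path is closed by a direct edge.
Euclidean (axiom 5): yes — any two successors of a common world are R-related.
Serial (axiom D): yes — every world has a successor (e.g. w1 R w1).
Reflexive (axiom T): no — w6 is not related to itself.
So F validates K, K4, K45, KD45; S5 would additionally require R to be reflexive. The strongest is KD45.

KD45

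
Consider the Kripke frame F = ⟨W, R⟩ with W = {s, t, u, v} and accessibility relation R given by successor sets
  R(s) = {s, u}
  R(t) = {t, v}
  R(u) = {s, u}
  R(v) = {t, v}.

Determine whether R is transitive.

Yes

Transitive: yes — every two-step R-path is closed by a direct edge.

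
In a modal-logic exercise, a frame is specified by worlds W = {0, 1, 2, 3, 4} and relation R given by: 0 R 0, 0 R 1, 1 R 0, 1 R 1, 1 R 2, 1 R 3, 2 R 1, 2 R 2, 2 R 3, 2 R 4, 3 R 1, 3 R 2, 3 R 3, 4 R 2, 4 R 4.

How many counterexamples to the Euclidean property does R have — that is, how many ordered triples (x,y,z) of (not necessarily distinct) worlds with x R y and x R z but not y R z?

Enumerating: (1,0,2), (1,0,3), (1,2,0), (1,3,0), (2,1,4), (2,3,4), (2,4,1), (2,4,3).

8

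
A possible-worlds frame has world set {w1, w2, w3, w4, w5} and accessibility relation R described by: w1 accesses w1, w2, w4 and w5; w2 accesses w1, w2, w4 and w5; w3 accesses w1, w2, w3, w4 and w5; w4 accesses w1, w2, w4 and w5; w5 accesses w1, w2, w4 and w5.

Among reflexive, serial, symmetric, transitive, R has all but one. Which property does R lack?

Reflexive: yes — every world is R-related to itself.
Serial: yes — every world has a successor (e.g. w1 R w1).
Symmetric: no — w3 R w1 but not w1 R w3.
Transitive: yes — every two-step R-path is closed by a direct edge.
Only symmetric fails.

symmetric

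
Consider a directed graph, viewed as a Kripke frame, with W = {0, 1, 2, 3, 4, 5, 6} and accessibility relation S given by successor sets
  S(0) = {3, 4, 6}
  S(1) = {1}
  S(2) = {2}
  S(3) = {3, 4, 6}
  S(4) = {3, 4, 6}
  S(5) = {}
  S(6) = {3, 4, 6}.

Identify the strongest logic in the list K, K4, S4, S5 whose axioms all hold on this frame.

Transitive (axiom 4): yes — every two-step S-path is closed by a direct edge.
Reflexive (axiom T): no — 0 is not related to itself.
Euclidean (axiom 5): yes — any two successors of a common world are S-related.
So F validates K, K4; S4 would additionally require S to be reflexive. The strongest is K4.

K4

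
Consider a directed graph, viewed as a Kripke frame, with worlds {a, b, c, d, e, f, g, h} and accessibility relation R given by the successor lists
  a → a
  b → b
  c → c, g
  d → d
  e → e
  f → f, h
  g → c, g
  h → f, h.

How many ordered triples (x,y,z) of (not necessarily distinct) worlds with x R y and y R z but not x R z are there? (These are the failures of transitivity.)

R is transitive; there are no such tuples.

0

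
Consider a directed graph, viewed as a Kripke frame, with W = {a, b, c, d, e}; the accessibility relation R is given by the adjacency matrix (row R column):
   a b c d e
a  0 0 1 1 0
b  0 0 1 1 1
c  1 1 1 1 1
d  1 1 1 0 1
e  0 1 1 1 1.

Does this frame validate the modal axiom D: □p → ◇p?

The schema D characterises exactly the serial frames.
Serial: yes — every world has a successor (e.g. a R c).

Yes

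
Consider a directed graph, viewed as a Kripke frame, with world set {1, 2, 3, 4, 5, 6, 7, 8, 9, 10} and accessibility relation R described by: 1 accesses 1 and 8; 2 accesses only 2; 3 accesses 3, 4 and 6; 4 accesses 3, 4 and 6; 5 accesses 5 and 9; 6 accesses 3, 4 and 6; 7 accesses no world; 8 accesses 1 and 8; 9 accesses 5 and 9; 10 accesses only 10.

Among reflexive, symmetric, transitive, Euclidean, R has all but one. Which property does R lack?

Reflexive: no — 7 is not related to itself.
Symmetric: yes — every pair in R has its reverse in R.
Transitive: yes — every two-step R-path is closed by a direct edge.
Euclidean: yes — any two successors of a common world are R-related.
Only reflexive fails.

reflexive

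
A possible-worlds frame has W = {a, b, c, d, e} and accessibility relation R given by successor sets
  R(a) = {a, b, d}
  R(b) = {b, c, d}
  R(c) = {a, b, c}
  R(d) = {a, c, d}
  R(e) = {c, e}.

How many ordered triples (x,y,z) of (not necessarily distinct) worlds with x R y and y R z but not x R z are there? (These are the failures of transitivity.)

Enumerating: (a,b,c), (a,d,c), (b,c,a), (b,d,a), (c,a,d), (c,b,d), (d,a,b), (d,c,b), (e,c,a), (e,c,b).

10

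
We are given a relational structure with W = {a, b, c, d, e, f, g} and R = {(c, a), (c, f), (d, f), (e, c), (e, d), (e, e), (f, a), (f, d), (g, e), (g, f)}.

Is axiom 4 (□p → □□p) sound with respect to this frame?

No

Axiom 4 corresponds to the accessibility relation being transitive.
Transitive: no — c R f and f R d, but not c R d.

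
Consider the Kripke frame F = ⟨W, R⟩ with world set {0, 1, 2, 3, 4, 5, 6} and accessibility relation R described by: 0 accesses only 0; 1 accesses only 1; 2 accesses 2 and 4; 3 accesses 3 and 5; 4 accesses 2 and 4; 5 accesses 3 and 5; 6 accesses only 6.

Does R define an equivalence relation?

Reflexive: yes — every world is R-related to itself.
Symmetric: yes — every pair in R has its reverse in R.
Transitive: yes — every two-step R-path is closed by a direct edge.
So R is an equivalence relation.

Yes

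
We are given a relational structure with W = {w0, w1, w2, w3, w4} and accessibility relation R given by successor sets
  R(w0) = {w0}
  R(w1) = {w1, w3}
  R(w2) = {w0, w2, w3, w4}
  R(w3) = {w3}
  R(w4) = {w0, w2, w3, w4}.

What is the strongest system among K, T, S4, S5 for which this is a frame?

S4

Reflexive (axiom T): yes — every world is R-related to itself.
Transitive (axiom 4): yes — every two-step R-path is closed by a direct edge.
Euclidean (axiom 5): no — w2 R w0 and w2 R w3, but not w0 R w3.
So F validates K, T, S4; S5 would additionally require R to be Euclidean. The strongest is S4.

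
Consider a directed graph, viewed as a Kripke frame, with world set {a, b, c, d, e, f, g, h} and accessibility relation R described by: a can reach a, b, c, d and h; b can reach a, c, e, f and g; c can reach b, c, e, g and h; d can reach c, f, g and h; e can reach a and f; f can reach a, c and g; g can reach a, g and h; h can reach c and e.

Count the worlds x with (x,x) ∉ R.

Enumerating: b, d, e, f, h.

5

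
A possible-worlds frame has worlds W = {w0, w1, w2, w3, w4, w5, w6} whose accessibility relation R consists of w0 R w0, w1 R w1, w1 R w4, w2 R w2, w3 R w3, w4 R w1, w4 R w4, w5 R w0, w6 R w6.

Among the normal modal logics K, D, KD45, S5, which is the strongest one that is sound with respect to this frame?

KD45

Serial (axiom D): yes — every world has a successor (e.g. w0 R w0).
Transitive (axiom 4): yes — every two-step R-path is closed by a direct edge.
Euclidean (axiom 5): yes — any two successors of a common world are R-related.
Reflexive (axiom T): no — w5 is not related to itself.
So F validates K, D, KD45; S5 would additionally require R to be reflexive. The strongest is KD45.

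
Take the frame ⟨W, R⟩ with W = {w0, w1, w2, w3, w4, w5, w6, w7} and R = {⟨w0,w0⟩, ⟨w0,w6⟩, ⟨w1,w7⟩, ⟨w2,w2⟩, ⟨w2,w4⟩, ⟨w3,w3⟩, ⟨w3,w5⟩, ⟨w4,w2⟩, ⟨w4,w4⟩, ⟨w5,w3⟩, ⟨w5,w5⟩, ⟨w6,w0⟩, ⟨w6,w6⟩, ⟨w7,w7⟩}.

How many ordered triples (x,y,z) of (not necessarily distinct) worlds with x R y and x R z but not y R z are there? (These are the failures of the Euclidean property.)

R is Euclidean; there are no such tuples.

0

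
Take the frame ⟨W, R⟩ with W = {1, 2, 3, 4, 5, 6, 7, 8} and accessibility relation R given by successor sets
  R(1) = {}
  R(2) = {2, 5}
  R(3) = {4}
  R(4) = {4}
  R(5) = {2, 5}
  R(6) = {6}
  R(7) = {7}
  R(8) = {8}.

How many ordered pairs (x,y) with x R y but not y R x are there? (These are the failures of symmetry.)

Enumerating: (3,4).

1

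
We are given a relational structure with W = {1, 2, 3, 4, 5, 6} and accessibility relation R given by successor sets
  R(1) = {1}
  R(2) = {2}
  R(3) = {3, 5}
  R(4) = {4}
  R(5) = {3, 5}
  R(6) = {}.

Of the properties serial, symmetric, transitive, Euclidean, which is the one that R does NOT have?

Serial: no — 6 has no R-successor.
Symmetric: yes — every pair in R has its reverse in R.
Transitive: yes — every two-step R-path is closed by a direct edge.
Euclidean: yes — any two successors of a common world are R-related.
Only serial fails.

serial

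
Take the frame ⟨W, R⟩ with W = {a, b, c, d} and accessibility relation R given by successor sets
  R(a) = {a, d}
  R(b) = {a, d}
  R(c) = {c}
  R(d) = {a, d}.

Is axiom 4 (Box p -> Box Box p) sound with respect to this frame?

Axiom 4 corresponds to the accessibility relation being transitive.
Transitive: yes — every two-step R-path is closed by a direct edge.

Yes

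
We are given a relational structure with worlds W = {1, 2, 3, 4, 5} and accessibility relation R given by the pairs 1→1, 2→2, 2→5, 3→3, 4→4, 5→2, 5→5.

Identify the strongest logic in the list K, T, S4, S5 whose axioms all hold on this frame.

S5

Reflexive (axiom T): yes — every world is R-related to itself.
Transitive (axiom 4): yes — every two-step R-path is closed by a direct edge.
Euclidean (axiom 5): yes — any two successors of a common world are R-related.
So F validates K, T, S4, S5. The strongest is S5.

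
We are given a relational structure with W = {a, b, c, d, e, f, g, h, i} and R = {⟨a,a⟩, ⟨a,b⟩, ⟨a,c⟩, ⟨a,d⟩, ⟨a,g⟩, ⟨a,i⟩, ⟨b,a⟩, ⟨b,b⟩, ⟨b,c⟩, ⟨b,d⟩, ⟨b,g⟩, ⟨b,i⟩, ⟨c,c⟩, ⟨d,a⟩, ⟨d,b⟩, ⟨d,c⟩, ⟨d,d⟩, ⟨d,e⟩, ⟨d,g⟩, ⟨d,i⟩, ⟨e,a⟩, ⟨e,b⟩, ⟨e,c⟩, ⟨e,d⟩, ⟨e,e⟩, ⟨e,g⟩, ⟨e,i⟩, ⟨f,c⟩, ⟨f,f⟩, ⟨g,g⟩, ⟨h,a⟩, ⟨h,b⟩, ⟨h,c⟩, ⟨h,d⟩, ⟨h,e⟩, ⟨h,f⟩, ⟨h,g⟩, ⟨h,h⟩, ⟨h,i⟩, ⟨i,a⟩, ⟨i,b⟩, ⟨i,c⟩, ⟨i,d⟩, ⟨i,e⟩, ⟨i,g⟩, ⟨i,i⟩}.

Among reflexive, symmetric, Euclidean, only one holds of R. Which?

reflexive

Reflexive: yes — every world is R-related to itself.
Symmetric: no — a R c but not c R a.
Euclidean: no — a R c and a R b, but not c R b.
Only reflexive holds.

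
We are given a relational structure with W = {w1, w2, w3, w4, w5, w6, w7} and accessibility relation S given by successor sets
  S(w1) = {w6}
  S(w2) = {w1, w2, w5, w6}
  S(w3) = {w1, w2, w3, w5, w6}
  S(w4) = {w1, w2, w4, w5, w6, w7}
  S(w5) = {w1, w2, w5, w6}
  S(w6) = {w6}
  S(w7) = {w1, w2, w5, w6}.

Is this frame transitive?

Yes

Transitive: yes — every two-step S-path is closed by a direct edge.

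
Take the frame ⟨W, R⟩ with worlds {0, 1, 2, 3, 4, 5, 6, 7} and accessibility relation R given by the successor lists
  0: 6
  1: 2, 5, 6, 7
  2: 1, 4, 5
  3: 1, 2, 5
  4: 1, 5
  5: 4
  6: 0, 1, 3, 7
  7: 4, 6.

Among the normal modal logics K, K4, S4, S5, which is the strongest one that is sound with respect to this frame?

K

Transitive (axiom 4): no — 0 R 6 and 6 R 1, but not 0 R 1.
Reflexive (axiom T): no — 0 is not related to itself.
Euclidean (axiom 5): no — 1 R 2 and 1 R 6, but not 2 R 6.
So F validates K; K4 would additionally require R to be transitive. The strongest is K.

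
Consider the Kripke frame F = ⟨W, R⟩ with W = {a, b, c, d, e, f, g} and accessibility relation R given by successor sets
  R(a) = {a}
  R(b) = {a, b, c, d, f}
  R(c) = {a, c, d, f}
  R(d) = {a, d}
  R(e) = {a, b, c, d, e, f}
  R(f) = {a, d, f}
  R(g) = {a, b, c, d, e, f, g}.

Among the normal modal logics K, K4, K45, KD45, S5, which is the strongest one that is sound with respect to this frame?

K4

Transitive (axiom 4): yes — every two-step R-path is closed by a direct edge.
Euclidean (axiom 5): no — b R a and b R c, but not a R c.
Serial (axiom D): yes — every world has a successor (e.g. a R a).
Reflexive (axiom T): yes — every world is R-related to itself.
So F validates K, K4; K45 would additionally require R to be Euclidean. The strongest is K4.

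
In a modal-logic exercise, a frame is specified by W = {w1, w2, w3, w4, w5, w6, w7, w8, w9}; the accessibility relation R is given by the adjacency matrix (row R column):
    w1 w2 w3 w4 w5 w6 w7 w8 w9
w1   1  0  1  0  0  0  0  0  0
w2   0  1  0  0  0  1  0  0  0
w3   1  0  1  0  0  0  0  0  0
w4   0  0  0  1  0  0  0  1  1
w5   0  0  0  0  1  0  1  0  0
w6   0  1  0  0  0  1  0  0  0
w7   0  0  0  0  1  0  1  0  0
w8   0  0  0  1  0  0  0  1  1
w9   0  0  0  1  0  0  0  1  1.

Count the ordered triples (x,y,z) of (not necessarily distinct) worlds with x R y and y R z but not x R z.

0

R is transitive; there are no such tuples.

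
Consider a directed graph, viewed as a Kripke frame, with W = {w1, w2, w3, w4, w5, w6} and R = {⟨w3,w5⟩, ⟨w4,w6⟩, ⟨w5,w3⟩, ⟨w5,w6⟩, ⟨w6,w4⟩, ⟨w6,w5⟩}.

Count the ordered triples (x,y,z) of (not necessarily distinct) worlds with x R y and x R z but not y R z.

Enumerating: (w3,w5,w5), (w4,w6,w6), (w5,w3,w3), (w5,w3,w6), (w5,w6,w3), (w5,w6,w6), (w6,w4,w4), (w6,w4,w5), (w6,w5,w4), (w6,w5,w5).

10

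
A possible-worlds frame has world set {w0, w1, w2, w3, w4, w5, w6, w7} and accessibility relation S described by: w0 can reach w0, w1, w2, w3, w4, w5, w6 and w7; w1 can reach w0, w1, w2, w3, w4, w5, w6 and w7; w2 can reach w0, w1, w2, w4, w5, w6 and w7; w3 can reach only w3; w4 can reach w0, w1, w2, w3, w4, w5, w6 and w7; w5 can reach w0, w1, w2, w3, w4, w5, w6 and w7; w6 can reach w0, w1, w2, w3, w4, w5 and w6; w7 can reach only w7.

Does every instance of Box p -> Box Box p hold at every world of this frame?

No

The schema 4 characterises exactly the transitive frames.
Transitive: no — w2 S w0 and w0 S w3, but not w2 S w3.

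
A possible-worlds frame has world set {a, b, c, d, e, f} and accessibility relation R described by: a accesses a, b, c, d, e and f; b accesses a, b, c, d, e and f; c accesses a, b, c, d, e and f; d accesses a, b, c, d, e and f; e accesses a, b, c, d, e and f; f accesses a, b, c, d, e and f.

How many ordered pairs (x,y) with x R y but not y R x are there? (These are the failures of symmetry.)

0

R is symmetric; there are no such tuples.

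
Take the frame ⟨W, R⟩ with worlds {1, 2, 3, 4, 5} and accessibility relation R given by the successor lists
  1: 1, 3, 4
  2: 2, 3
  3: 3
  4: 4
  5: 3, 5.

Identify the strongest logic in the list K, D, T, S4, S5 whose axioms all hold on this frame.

S4

Serial (axiom D): yes — every world has a successor (e.g. 1 R 1).
Reflexive (axiom T): yes — every world is R-related to itself.
Transitive (axiom 4): yes — every two-step R-path is closed by a direct edge.
Euclidean (axiom 5): no — 1 R 3 and 1 R 4, but not 3 R 4.
So F validates K, D, T, S4; S5 would additionally require R to be Euclidean. The strongest is S4.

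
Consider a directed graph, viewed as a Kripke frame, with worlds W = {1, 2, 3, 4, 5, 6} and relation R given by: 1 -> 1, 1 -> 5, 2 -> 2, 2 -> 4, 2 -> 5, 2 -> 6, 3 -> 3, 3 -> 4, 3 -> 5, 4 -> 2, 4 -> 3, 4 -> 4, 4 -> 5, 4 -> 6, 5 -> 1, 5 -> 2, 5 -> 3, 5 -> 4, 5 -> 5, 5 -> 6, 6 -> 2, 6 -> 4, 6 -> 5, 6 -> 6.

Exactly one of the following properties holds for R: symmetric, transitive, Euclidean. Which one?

symmetric

Symmetric: yes — every pair in R has its reverse in R.
Transitive: no — 1 R 5 and 5 R 2, but not 1 R 2.
Euclidean: no — 4 R 2 and 4 R 3, but not 2 R 3.
Only symmetric holds.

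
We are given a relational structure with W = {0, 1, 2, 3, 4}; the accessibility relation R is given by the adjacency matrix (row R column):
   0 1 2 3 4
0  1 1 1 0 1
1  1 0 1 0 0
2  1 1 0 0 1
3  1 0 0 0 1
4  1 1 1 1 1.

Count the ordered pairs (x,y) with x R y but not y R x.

Enumerating: (3,0), (4,1).

2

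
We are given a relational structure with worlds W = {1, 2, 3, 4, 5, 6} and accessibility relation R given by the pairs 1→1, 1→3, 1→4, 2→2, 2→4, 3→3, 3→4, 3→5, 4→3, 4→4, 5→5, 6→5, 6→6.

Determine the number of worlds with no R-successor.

0

R is serial; there are no such worlds.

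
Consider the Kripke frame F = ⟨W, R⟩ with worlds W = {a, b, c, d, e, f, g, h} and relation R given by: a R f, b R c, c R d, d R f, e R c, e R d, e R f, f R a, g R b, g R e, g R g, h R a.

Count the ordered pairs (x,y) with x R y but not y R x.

Enumerating: (b,c), (c,d), (d,f), (e,c), (e,d), (e,f), (g,b), (g,e), (h,a).

9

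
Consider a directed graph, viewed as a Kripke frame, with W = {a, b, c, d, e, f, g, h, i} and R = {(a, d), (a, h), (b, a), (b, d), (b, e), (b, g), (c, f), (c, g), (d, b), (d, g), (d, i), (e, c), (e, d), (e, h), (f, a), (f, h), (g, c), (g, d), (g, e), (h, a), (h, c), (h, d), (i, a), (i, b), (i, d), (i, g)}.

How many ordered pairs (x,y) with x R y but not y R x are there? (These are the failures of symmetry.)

16

Enumerating: (a,d), (b,a), (b,e), (b,g), (c,f), (e,c), (e,d), (e,h), (f,a), (f,h), (g,e), (h,c), (h,d), (i,a), (i,b), (i,g).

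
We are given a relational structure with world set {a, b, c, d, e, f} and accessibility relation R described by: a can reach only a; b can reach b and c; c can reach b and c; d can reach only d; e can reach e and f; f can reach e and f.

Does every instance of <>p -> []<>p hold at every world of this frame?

Yes

The schema 5 characterises exactly the Euclidean frames.
Euclidean: yes — any two successors of a common world are R-related.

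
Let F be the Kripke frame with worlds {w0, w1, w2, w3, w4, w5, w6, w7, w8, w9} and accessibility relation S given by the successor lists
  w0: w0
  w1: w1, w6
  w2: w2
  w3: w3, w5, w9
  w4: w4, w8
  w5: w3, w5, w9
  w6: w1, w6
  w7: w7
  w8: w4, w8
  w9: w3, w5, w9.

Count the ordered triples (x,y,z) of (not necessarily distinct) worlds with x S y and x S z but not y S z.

S is Euclidean; there are no such tuples.

0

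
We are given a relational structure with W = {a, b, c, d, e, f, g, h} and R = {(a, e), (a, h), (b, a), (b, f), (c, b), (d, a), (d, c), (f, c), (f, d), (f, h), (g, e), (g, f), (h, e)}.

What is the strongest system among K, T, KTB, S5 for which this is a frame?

K

Reflexive (axiom T): no — a is not related to itself.
Symmetric (axiom B): no — a R e but not e R a.
Euclidean (axiom 5): no — a R e and a R h, but not e R h.
So F validates K; T would additionally require R to be reflexive. The strongest is K.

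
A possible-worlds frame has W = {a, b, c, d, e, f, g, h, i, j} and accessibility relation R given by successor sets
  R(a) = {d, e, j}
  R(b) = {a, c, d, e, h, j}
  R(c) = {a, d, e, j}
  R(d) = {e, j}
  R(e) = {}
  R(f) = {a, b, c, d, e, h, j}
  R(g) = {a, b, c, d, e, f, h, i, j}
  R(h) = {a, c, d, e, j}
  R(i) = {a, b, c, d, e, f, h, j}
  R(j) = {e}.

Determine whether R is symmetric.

Symmetric: no — a R d but not d R a.

No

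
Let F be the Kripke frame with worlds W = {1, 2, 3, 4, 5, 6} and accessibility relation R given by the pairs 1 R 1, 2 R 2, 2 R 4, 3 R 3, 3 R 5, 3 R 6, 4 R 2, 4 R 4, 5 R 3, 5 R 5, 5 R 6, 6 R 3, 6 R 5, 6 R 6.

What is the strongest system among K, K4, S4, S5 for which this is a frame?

S5

Transitive (axiom 4): yes — every two-step R-path is closed by a direct edge.
Reflexive (axiom T): yes — every world is R-related to itself.
Euclidean (axiom 5): yes — any two successors of a common world are R-related.
So F validates K, K4, S4, S5. The strongest is S5.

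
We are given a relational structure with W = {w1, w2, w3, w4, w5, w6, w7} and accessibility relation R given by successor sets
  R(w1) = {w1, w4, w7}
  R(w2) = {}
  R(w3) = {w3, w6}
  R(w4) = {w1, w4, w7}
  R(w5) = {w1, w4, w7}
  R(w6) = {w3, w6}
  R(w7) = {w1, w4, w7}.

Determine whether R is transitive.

Yes

Transitive: yes — every two-step R-path is closed by a direct edge.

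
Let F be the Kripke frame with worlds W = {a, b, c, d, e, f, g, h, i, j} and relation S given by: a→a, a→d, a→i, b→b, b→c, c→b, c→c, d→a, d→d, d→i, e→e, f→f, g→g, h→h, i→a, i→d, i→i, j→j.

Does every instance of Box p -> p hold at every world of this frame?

Axiom T corresponds to the accessibility relation being reflexive.
Reflexive: yes — every world is S-related to itself.

Yes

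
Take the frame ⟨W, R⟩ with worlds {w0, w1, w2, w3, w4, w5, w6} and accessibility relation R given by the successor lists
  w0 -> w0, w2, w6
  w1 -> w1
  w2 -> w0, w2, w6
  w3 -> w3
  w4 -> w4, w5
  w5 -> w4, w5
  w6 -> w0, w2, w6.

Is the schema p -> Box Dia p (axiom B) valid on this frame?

The schema B characterises exactly the symmetric frames.
Symmetric: yes — every pair in R has its reverse in R.

Yes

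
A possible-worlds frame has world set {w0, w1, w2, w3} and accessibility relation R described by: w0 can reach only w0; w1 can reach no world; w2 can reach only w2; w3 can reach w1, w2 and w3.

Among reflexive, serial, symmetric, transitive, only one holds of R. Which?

transitive

Reflexive: no — w1 is not related to itself.
Serial: no — w1 has no R-successor.
Symmetric: no — w3 R w1 but not w1 R w3.
Transitive: yes — every two-step R-path is closed by a direct edge.
Only transitive holds.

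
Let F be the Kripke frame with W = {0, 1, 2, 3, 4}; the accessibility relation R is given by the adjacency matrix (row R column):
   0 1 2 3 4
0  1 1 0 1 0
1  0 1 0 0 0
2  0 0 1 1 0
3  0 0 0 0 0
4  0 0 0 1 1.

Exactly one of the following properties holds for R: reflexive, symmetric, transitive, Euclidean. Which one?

transitive

Reflexive: no — 3 is not related to itself.
Symmetric: no — 0 R 1 but not 1 R 0.
Transitive: yes — every two-step R-path is closed by a direct edge.
Euclidean: no — 0 R 1 and 0 R 3, but not 1 R 3.
Only transitive holds.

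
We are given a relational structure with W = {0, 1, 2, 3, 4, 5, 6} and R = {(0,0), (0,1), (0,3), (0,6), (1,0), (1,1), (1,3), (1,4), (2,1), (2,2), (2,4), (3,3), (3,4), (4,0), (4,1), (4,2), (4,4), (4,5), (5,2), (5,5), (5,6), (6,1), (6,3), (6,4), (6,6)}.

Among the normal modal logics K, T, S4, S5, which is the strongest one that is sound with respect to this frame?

Reflexive (axiom T): yes — every world is R-related to itself.
Transitive (axiom 4): no — 0 R 1 and 1 R 4, but not 0 R 4.
Euclidean (axiom 5): no — 0 R 1 and 0 R 6, but not 1 R 6.
So F validates K, T; S4 would additionally require R to be transitive. The strongest is T.

T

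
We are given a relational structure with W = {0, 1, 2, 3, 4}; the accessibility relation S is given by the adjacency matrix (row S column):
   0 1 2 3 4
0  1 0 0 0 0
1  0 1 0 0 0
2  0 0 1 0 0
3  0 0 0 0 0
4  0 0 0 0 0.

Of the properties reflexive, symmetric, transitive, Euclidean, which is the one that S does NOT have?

Reflexive: no — 3 is not related to itself.
Symmetric: yes — every pair in S has its reverse in S.
Transitive: yes — every two-step S-path is closed by a direct edge.
Euclidean: yes — any two successors of a common world are S-related.
Only reflexive fails.

reflexive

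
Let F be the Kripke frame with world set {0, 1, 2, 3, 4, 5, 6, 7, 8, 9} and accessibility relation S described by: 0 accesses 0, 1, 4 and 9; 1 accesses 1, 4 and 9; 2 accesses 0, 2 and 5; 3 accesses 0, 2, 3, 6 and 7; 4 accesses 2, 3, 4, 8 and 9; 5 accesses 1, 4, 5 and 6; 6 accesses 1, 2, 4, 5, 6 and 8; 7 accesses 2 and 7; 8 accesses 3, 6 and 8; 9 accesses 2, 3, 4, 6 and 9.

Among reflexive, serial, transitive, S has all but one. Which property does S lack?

transitive

Reflexive: yes — every world is S-related to itself.
Serial: yes — every world has a successor (e.g. 0 S 0).
Transitive: no — 0 S 4 and 4 S 2, but not 0 S 2.
Only transitive fails.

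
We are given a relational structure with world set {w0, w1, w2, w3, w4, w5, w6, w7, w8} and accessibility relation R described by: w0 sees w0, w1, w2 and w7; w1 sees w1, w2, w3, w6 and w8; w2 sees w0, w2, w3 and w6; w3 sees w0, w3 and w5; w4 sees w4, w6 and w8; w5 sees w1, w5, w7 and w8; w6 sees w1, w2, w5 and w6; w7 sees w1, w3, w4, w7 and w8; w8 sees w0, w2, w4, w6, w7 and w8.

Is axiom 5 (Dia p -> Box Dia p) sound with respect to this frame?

No

Axiom 5 corresponds to the accessibility relation being Euclidean.
Euclidean: no — w0 R w1 and w0 R w7, but not w1 R w7.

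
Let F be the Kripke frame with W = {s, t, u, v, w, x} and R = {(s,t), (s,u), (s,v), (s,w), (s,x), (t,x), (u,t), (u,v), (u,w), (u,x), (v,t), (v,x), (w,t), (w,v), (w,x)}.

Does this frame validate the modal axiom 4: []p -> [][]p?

The schema 4 characterises exactly the transitive frames.
Transitive: yes — every two-step R-path is closed by a direct edge.

Yes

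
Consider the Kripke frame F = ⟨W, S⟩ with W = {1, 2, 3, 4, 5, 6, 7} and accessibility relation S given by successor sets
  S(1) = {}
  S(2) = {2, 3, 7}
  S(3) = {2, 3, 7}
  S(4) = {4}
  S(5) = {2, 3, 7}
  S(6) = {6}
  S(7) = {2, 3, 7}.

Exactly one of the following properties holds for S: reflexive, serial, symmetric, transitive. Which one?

transitive

Reflexive: no — 1 is not related to itself.
Serial: no — 1 has no S-successor.
Symmetric: no — 5 S 2 but not 2 S 5.
Transitive: yes — every two-step S-path is closed by a direct edge.
Only transitive holds.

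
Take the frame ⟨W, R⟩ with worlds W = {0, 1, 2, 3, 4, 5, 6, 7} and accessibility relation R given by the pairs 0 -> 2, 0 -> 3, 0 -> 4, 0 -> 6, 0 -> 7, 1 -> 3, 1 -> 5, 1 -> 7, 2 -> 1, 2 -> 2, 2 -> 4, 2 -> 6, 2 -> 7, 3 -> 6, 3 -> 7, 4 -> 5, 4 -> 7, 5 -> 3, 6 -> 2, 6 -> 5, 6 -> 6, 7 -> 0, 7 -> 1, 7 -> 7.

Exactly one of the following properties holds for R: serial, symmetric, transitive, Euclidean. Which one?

serial

Serial: yes — every world has a successor (e.g. 0 R 2).
Symmetric: no — 0 R 2 but not 2 R 0.
Transitive: no — 0 R 2 and 2 R 1, but not 0 R 1.
Euclidean: no — 0 R 2 and 0 R 3, but not 2 R 3.
Only serial holds.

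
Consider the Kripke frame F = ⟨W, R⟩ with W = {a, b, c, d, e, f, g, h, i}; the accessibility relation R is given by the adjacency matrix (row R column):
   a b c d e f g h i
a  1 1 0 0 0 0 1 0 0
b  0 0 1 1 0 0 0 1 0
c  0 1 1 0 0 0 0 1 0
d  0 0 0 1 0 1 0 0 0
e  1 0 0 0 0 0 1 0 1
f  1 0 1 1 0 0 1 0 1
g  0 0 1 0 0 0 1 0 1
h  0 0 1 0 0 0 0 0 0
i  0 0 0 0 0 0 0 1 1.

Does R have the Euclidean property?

No

Euclidean: no — a R b and a R g, but not b R g.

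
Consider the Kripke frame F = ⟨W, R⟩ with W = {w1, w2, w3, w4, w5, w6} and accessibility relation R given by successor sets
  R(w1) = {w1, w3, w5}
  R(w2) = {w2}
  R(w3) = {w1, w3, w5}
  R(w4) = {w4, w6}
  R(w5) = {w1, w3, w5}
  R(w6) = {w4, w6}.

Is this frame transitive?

Yes

Transitive: yes — every two-step R-path is closed by a direct edge.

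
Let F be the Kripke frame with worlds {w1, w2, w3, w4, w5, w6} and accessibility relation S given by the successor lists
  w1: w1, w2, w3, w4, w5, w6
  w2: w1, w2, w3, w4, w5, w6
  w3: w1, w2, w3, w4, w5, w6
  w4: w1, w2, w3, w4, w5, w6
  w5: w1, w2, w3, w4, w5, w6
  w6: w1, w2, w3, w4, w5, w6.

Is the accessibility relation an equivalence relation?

Reflexive: yes — every world is S-related to itself.
Symmetric: yes — every pair in S has its reverse in S.
Transitive: yes — every two-step S-path is closed by a direct edge.
So S is an equivalence relation.

Yes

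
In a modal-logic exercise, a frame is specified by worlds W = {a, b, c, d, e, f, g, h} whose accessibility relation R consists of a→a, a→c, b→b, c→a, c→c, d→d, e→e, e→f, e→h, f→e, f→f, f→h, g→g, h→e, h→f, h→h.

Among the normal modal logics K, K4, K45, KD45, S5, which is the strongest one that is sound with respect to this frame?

Transitive (axiom 4): yes — every two-step R-path is closed by a direct edge.
Euclidean (axiom 5): yes — any two successors of a common world are R-related.
Serial (axiom D): yes — every world has a successor (e.g. a R a).
Reflexive (axiom T): yes — every world is R-related to itself.
So F validates K, K4, K45, KD45, S5. The strongest is S5.

S5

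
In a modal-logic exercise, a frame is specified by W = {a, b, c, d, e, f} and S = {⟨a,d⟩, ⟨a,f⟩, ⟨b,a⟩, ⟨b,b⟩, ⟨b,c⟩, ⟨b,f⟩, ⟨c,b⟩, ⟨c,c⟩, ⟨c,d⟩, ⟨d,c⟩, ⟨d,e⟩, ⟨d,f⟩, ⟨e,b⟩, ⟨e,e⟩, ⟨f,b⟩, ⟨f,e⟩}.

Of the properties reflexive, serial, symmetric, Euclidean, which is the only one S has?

serial

Reflexive: no — a is not related to itself.
Serial: yes — every world has a successor (e.g. a S d).
Symmetric: no — a S d but not d S a.
Euclidean: no — a S f and a S d, but not f S d.
Only serial holds.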